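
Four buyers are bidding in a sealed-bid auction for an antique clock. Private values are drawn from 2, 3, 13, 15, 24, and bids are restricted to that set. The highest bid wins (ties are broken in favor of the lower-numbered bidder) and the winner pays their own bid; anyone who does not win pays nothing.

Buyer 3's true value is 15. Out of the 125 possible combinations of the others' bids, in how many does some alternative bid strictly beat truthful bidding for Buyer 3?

12

Others bid (2, 2, 2): truth gives 0; bid 3 gives 12 > 0. Violating.
Others bid (2, 2, 3): truth gives 0; bid 3 gives 12 > 0. Violating.
Others bid (2, 2, 13): truth gives 0; bid 13 gives 2 > 0. Violating.
Others bid (2, 3, 2): truth gives 0; bid 13 gives 2 > 0. Violating.
Others bid (2, 2, 15): truth gives 0; no alternative beats it.
Others bid (2, 2, 24): truth gives 0; no alternative beats it.
(Checking all 125 profiles: 12 have a profitable deviation, 113 do not.)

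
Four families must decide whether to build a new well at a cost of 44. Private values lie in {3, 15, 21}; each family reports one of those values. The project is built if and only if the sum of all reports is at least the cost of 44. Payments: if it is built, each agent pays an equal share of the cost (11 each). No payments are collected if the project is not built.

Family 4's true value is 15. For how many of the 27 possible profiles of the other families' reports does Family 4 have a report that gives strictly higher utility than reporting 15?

Others report (3, 3, 21): truth gives 0; report 21 gives 4 > 0. Violating.
Others report (3, 21, 3): truth gives 0; report 21 gives 4 > 0. Violating.
Others report (21, 3, 3): truth gives 0; report 21 gives 4 > 0. Violating.
Others report (3, 3, 3): truth gives 0; no alternative beats it.
Others report (3, 3, 15): truth gives 0; no alternative beats it.
(Checking all 27 profiles: 3 have a profitable deviation, 24 do not.)

3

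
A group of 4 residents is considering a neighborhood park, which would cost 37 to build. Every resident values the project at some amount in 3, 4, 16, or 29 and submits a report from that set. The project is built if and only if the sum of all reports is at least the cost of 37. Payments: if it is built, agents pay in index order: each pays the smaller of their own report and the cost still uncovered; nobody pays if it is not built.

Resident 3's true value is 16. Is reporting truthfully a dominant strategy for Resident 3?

Consider the case where Resident 1 reports 3, Resident 2 reports 3 and Resident 4 reports 29.
Truthful report 16: project built, pays 16, utility 16 - 16 = 0.
Report 3 instead: project built, pays 3, utility 16 - 3 = 13.
Since 13 > 0, reporting 3 is strictly better here, so truthful reporting is not dominant.

No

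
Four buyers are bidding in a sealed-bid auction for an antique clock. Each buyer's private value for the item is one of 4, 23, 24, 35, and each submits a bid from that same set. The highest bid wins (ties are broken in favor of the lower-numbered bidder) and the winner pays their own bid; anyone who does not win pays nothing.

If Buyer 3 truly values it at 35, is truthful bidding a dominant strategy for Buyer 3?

No

Consider the case where Buyer 1 bids 4, Buyer 2 bids 4 and Buyer 4 bids 4.
Truthful bid 35: wins, pays 35, utility 35 - 35 = 0.
Bid 23 instead: wins, pays 23, utility 35 - 23 = 12.
Since 12 > 0, bidding 23 is strictly better here, so truthful bidding is not dominant.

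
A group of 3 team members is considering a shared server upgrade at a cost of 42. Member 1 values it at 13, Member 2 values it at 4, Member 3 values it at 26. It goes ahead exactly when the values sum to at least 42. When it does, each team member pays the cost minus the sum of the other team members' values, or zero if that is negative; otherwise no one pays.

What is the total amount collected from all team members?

40

Total value 43 ≥ cost 42, so it is built.
Member 1: others sum to 30; max(0, 42 - 30) = 12.
Member 2: others sum to 39; max(0, 42 - 39) = 3.
Member 3: others sum to 17; max(0, 42 - 17) = 25.
Total collected = 12 + 3 + 25 = 40.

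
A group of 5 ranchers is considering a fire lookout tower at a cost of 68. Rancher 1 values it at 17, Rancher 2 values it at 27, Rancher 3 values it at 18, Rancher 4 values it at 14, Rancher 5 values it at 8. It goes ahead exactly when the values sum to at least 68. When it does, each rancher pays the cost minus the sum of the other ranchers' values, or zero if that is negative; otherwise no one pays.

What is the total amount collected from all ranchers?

14

Total value 84 ≥ cost 68, so it is built.
Rancher 1: others sum to 67; max(0, 68 - 67) = 1.
Rancher 2: others sum to 57; max(0, 68 - 57) = 11.
Rancher 3: others sum to 66; max(0, 68 - 66) = 2.
Rancher 4: others sum to 70; max(0, 68 - 70) = 0.
Rancher 5: others sum to 76; max(0, 68 - 76) = 0.
Total collected = 1 + 11 + 2 + 0 + 0 = 14.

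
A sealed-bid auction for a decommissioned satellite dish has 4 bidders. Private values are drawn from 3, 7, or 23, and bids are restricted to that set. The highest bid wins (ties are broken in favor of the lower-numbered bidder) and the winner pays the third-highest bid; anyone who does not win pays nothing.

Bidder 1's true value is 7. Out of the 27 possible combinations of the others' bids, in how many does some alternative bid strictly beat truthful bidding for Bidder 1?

Others bid (3, 3, 23): truth gives 0; bid 23 gives 4 > 0. Violating.
Others bid (3, 23, 3): truth gives 0; bid 23 gives 4 > 0. Violating.
Others bid (23, 3, 3): truth gives 0; bid 23 gives 4 > 0. Violating.
Others bid (3, 3, 3): truth gives 4; no alternative beats it.
Others bid (3, 3, 7): truth gives 4; no alternative beats it.
(Checking all 27 profiles: 3 have a profitable deviation, 24 do not.)

3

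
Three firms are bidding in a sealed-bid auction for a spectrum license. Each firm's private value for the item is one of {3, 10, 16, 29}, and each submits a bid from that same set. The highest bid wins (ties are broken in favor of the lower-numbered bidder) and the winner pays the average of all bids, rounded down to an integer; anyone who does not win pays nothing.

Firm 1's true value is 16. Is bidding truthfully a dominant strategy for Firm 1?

No

Consider the case where Firm 2 bids 3 and Firm 3 bids 3.
Truthful bid 16: wins, pays 7, utility 16 - 7 = 9.
Bid 3 instead: wins, pays 3, utility 16 - 3 = 13.
Since 13 > 9, bidding 3 is strictly better here, so truthful bidding is not dominant.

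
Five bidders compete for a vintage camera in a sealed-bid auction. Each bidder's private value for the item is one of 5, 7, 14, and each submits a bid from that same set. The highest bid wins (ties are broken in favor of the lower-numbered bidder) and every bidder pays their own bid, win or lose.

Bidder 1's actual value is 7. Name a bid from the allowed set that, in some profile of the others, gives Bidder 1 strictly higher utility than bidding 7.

5

Suppose Bidder 2 bids 5, Bidder 3 bids 5, Bidder 4 bids 5 and Bidder 5 bids 5.
Bid 7: wins, pays 7, utility 7 - 7 = 0.
Bid 5: wins, pays 5, utility 7 - 5 = 2.
So bidding 5 beats truth here (2 > 0).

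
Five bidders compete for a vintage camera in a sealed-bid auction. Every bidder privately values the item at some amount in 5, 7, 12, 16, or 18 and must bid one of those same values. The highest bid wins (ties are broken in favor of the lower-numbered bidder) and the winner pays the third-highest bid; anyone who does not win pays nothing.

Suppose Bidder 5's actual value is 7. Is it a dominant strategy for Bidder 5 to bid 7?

Consider the case where Bidder 1 bids 5, Bidder 2 bids 5, Bidder 3 bids 5 and Bidder 4 bids 7.
Truthful bid 7: loses, pays 0, utility 0.
Bid 12 instead: wins, pays 5, utility 7 - 5 = 2.
Since 2 > 0, bidding 12 is strictly better here, so truthful bidding is not dominant.

No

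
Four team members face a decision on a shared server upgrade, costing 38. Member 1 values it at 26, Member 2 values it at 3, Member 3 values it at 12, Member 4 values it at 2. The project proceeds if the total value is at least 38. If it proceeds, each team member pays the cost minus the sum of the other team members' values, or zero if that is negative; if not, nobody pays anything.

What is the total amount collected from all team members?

28

Total value 43 ≥ cost 38, so it is built.
Member 1: others sum to 17; max(0, 38 - 17) = 21.
Member 2: others sum to 40; max(0, 38 - 40) = 0.
Member 3: others sum to 31; max(0, 38 - 31) = 7.
Member 4: others sum to 41; max(0, 38 - 41) = 0.
Total collected = 21 + 0 + 7 + 0 = 28.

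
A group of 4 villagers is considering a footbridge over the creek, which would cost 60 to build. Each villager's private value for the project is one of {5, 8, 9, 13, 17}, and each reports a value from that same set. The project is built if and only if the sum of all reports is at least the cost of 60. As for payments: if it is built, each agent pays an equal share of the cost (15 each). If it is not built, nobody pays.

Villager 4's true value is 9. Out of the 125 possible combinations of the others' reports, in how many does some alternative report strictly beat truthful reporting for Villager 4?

Others report (17, 17, 17): truth gives -6; report 5 gives 0 > -6. Violating.
Others report (5, 5, 5): truth gives 0; no alternative beats it.
Others report (5, 5, 8): truth gives 0; no alternative beats it.
(Checking all 125 profiles: 1 has a profitable deviation, 124 do not.)

1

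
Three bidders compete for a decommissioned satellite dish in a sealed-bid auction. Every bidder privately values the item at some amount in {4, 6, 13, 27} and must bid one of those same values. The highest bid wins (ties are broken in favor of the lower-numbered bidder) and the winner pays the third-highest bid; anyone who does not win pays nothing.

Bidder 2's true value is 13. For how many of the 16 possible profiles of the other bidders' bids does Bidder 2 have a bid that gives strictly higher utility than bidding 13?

4

Others bid (4, 27): truth gives 0; bid 27 gives 9 > 0. Violating.
Others bid (6, 27): truth gives 0; bid 27 gives 7 > 0. Violating.
Others bid (13, 4): truth gives 0; bid 27 gives 9 > 0. Violating.
Others bid (13, 6): truth gives 0; bid 27 gives 7 > 0. Violating.
Others bid (4, 4): truth gives 9; no alternative beats it.
Others bid (4, 6): truth gives 9; no alternative beats it.
(Checking all 16 profiles: 4 have a profitable deviation, 12 do not.)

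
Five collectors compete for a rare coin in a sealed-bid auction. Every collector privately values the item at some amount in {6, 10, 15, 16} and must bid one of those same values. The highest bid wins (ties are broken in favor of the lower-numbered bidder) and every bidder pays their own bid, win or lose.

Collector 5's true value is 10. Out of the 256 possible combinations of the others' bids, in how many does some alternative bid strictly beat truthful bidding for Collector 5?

Others bid (6, 6, 6, 10): truth gives -10; bid 15 gives -5 > -10. Violating.
Others bid (6, 6, 6, 15): truth gives -10; bid 6 gives -6 > -10. Violating.
Others bid (6, 6, 6, 16): truth gives -10; bid 6 gives -6 > -10. Violating.
Others bid (6, 6, 10, 6): truth gives -10; bid 15 gives -5 > -10. Violating.
Others bid (6, 6, 6, 6): truth gives 0; no alternative beats it.
(Checking all 256 profiles: 255 have a profitable deviation, 1 does not.)

255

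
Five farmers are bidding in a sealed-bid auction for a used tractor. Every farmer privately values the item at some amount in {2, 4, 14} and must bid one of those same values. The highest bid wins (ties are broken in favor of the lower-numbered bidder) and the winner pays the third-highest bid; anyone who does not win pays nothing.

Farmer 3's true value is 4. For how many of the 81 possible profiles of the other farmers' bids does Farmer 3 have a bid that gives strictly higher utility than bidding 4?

4

Others bid (2, 2, 2, 14): truth gives 0; bid 14 gives 2 > 0. Violating.
Others bid (2, 2, 14, 2): truth gives 0; bid 14 gives 2 > 0. Violating.
Others bid (2, 4, 2, 2): truth gives 0; bid 14 gives 2 > 0. Violating.
Others bid (4, 2, 2, 2): truth gives 0; bid 14 gives 2 > 0. Violating.
Others bid (2, 2, 2, 2): truth gives 2; no alternative beats it.
Others bid (2, 2, 2, 4): truth gives 2; no alternative beats it.
(Checking all 81 profiles: 4 have a profitable deviation, 77 do not.)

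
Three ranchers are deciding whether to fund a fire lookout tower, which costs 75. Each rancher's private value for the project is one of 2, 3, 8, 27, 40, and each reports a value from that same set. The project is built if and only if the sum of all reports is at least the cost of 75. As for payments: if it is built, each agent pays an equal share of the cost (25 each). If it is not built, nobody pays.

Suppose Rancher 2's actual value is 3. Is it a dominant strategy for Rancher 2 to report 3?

Yes

Check each profile of the others' reports and compare truth against every alternative report.
Others report (40, 40): truth gives -22, best alternative gives -22.
Others report (2, 2): truth gives 0, best alternative gives 0.
Others report (2, 3): truth gives 0, best alternative gives 0.
Others report (2, 8): truth gives 0, best alternative gives 0.
Others report (2, 27): truth gives 0, best alternative gives 0.
Others report (2, 40): truth gives 0, best alternative gives 0.
(Remaining 19 profiles checked similarly; truth is weakly best in each.)
In every case the truthful report is at least as good as any alternative, so it is a dominant strategy.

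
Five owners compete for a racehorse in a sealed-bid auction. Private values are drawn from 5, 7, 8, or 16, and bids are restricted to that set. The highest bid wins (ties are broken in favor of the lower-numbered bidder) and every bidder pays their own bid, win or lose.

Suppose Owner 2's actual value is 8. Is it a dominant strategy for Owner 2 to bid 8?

No

Consider the case where Owner 1 bids 5, Owner 3 bids 5, Owner 4 bids 5 and Owner 5 bids 5.
Truthful bid 8: wins, pays 8, utility 8 - 8 = 0.
Bid 7 instead: wins, pays 7, utility 8 - 7 = 1.
Since 1 > 0, bidding 7 is strictly better here, so truthful bidding is not dominant.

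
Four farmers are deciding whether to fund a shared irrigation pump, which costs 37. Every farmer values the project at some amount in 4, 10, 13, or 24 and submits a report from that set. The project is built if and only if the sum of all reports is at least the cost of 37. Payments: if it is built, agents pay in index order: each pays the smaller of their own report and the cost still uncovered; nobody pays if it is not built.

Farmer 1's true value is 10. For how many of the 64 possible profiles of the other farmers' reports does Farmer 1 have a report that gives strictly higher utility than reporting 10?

Others report (4, 10, 24): truth gives 0; report 4 gives 6 > 0. Violating.
Others report (4, 13, 24): truth gives 0; report 4 gives 6 > 0. Violating.
Others report (4, 24, 10): truth gives 0; report 4 gives 6 > 0. Violating.
Others report (4, 24, 13): truth gives 0; report 4 gives 6 > 0. Violating.
Others report (4, 4, 4): truth gives 0; no alternative beats it.
Others report (4, 4, 10): truth gives 0; no alternative beats it.
(Checking all 64 profiles: 41 have a profitable deviation, 23 do not.)

41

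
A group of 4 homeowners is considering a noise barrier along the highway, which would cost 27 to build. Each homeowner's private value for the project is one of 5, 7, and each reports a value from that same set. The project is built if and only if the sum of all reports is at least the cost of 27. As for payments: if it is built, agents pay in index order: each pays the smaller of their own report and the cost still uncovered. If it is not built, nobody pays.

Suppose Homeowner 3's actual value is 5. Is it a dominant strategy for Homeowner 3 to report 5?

Check each profile of the others' reports and compare truth against every alternative report.
Others report (7, 7, 7): truth gives 0, best alternative gives -2.
Others report (5, 5, 5): truth gives 0, best alternative gives 0.
Others report (5, 5, 7): truth gives 0, best alternative gives 0.
Others report (5, 7, 5): truth gives 0, best alternative gives 0.
Others report (5, 7, 7): truth gives 0, best alternative gives 0.
Others report (7, 5, 5): truth gives 0, best alternative gives 0.
(Remaining 2 profiles checked similarly; truth is weakly best in each.)
In every case the truthful report is at least as good as any alternative, so it is a dominant strategy.

Yes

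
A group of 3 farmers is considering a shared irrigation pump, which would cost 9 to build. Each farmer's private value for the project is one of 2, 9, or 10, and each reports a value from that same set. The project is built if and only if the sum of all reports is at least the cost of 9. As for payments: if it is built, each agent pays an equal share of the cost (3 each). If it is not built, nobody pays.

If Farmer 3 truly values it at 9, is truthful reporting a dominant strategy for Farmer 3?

Yes

Check each profile of the others' reports and compare truth against every alternative report.
Others report (2, 2): truth gives 6, best alternative gives 6.
Others report (2, 9): truth gives 6, best alternative gives 6.
Others report (2, 10): truth gives 6, best alternative gives 6.
Others report (9, 2): truth gives 6, best alternative gives 6.
Others report (9, 9): truth gives 6, best alternative gives 6.
Others report (9, 10): truth gives 6, best alternative gives 6.
(Remaining 3 profiles checked similarly; truth is weakly best in each.)
In every case the truthful report is at least as good as any alternative, so it is a dominant strategy.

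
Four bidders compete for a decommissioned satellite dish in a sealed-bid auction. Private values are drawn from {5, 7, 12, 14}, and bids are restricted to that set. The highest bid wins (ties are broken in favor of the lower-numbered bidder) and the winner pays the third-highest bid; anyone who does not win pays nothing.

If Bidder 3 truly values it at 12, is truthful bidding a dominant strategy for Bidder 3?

Consider the case where Bidder 1 bids 5, Bidder 2 bids 5 and Bidder 4 bids 14.
Truthful bid 12: loses, pays 0, utility 0.
Bid 14 instead: wins, pays 5, utility 12 - 5 = 7.
Since 7 > 0, bidding 14 is strictly better here, so truthful bidding is not dominant.

No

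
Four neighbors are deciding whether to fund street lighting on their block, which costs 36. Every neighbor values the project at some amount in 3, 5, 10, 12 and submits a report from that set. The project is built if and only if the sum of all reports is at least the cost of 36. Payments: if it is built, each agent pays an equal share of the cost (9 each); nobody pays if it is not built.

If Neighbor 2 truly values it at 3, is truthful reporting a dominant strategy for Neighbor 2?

Yes

Check each profile of the others' reports and compare truth against every alternative report.
Others report (10, 10, 12): truth gives 0, best alternative gives -6.
Others report (10, 12, 10): truth gives 0, best alternative gives -6.
Others report (12, 10, 10): truth gives 0, best alternative gives -6.
Others report (10, 12, 12): truth gives -6, best alternative gives -6.
Others report (12, 10, 12): truth gives -6, best alternative gives -6.
Others report (12, 12, 10): truth gives -6, best alternative gives -6.
(Remaining 58 profiles checked similarly; truth is weakly best in each.)
In every case the truthful report is at least as good as any alternative, so it is a dominant strategy.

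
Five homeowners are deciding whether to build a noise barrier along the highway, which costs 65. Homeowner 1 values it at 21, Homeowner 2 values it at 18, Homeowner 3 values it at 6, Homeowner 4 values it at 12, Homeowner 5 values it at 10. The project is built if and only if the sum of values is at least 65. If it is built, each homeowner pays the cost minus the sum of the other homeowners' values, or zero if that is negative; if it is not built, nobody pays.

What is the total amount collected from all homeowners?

Total value 67 ≥ cost 65, so it is built.
Homeowner 1: others sum to 46; max(0, 65 - 46) = 19.
Homeowner 2: others sum to 49; max(0, 65 - 49) = 16.
Homeowner 3: others sum to 61; max(0, 65 - 61) = 4.
Homeowner 4: others sum to 55; max(0, 65 - 55) = 10.
Homeowner 5: others sum to 57; max(0, 65 - 57) = 8.
Total collected = 19 + 16 + 4 + 10 + 8 = 57.

57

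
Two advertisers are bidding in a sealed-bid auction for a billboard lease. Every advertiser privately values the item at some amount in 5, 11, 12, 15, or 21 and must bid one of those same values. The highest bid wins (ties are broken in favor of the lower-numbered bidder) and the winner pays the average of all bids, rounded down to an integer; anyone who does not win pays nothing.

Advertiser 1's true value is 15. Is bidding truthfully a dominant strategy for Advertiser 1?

No

Consider the case where Advertiser 2 bids 5.
Truthful bid 15: wins, pays 10, utility 15 - 10 = 5.
Bid 5 instead: wins, pays 5, utility 15 - 5 = 10.
Since 10 > 5, bidding 5 is strictly better here, so truthful bidding is not dominant.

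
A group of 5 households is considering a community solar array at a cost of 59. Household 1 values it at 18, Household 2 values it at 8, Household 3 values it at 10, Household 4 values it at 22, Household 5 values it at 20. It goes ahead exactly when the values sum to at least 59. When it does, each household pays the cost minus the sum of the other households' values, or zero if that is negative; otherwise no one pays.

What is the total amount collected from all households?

Total value 78 ≥ cost 59, so it is built.
Household 1: others sum to 60; max(0, 59 - 60) = 0.
Household 2: others sum to 70; max(0, 59 - 70) = 0.
Household 3: others sum to 68; max(0, 59 - 68) = 0.
Household 4: others sum to 56; max(0, 59 - 56) = 3.
Household 5: others sum to 58; max(0, 59 - 58) = 1.
Total collected = 0 + 0 + 0 + 3 + 1 = 4.

4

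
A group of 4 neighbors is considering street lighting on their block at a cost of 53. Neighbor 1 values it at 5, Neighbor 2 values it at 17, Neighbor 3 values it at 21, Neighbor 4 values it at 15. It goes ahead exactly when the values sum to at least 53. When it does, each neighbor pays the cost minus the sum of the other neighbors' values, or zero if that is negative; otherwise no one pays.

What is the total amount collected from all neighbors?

Total value 58 ≥ cost 53, so it is built.
Neighbor 1: others sum to 53; max(0, 53 - 53) = 0.
Neighbor 2: others sum to 41; max(0, 53 - 41) = 12.
Neighbor 3: others sum to 37; max(0, 53 - 37) = 16.
Neighbor 4: others sum to 43; max(0, 53 - 43) = 10.
Total collected = 0 + 12 + 16 + 10 = 38.

38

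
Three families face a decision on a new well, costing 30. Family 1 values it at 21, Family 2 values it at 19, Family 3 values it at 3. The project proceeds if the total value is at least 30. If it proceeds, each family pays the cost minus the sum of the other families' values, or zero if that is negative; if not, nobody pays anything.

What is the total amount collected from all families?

14

Total value 43 ≥ cost 30, so it is built.
Family 1: others sum to 22; max(0, 30 - 22) = 8.
Family 2: others sum to 24; max(0, 30 - 24) = 6.
Family 3: others sum to 40; max(0, 30 - 40) = 0.
Total collected = 8 + 6 + 0 = 14.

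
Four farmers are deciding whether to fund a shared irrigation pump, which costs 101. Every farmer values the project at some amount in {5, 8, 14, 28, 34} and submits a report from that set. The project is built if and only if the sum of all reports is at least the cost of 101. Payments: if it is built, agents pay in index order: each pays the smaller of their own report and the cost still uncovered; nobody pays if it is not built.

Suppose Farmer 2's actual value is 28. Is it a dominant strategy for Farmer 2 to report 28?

No

Consider the case where Farmer 1 reports 28, Farmer 3 reports 28 and Farmer 4 reports 34.
Truthful report 28: project built, pays 28, utility 28 - 28 = 0.
Report 14 instead: project built, pays 14, utility 28 - 14 = 14.
Since 14 > 0, reporting 14 is strictly better here, so truthful reporting is not dominant.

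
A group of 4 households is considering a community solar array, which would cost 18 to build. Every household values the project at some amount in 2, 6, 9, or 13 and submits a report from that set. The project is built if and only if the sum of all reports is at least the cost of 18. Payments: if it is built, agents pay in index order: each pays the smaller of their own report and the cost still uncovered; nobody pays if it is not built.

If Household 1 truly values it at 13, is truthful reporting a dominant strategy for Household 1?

No

Consider the case where Household 2 reports 2, Household 3 reports 2 and Household 4 reports 6.
Truthful report 13: project built, pays 13, utility 13 - 13 = 0.
Report 9 instead: project built, pays 9, utility 13 - 9 = 4.
Since 4 > 0, reporting 9 is strictly better here, so truthful reporting is not dominant.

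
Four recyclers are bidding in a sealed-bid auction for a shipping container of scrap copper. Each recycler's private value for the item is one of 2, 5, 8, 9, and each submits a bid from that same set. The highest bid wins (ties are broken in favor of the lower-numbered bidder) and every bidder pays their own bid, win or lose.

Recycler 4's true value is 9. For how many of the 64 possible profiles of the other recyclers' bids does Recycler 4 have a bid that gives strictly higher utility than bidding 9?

45

Others bid (2, 2, 2): truth gives 0; bid 5 gives 4 > 0. Violating.
Others bid (2, 2, 5): truth gives 0; bid 8 gives 1 > 0. Violating.
Others bid (2, 2, 9): truth gives -9; bid 2 gives -2 > -9. Violating.
Others bid (2, 5, 2): truth gives 0; bid 8 gives 1 > 0. Violating.
Others bid (2, 2, 8): truth gives 0; no alternative beats it.
Others bid (2, 5, 8): truth gives 0; no alternative beats it.
(Checking all 64 profiles: 45 have a profitable deviation, 19 do not.)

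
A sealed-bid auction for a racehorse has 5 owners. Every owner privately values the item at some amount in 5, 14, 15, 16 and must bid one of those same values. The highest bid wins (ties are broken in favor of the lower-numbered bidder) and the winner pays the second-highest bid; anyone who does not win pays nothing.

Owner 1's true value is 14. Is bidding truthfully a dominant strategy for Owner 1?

Yes

Check each profile of the others' bids and compare truth against every alternative bid.
Others bid (5, 5, 5, 5): truth gives 9, best alternative gives 9.
Others bid (5, 5, 5, 14): truth gives 0, best alternative gives 0.
Others bid (5, 5, 5, 15): truth gives 0, best alternative gives 0.
Others bid (5, 5, 5, 16): truth gives 0, best alternative gives 0.
Others bid (5, 5, 14, 5): truth gives 0, best alternative gives 0.
Others bid (5, 5, 14, 14): truth gives 0, best alternative gives 0.
(Remaining 250 profiles checked similarly; truth is weakly best in each.)
In every case the truthful bid is at least as good as any alternative, so it is a dominant strategy.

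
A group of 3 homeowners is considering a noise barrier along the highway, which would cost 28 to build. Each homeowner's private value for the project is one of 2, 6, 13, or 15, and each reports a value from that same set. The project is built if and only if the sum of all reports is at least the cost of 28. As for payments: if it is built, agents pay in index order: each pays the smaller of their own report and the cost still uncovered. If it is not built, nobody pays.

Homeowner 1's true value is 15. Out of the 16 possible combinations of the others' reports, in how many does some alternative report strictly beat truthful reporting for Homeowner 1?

12

Others report (2, 13): truth gives 0; report 13 gives 2 > 0. Violating.
Others report (2, 15): truth gives 0; report 13 gives 2 > 0. Violating.
Others report (6, 13): truth gives 0; report 13 gives 2 > 0. Violating.
Others report (6, 15): truth gives 0; report 13 gives 2 > 0. Violating.
Others report (2, 2): truth gives 0; no alternative beats it.
Others report (2, 6): truth gives 0; no alternative beats it.
(Checking all 16 profiles: 12 have a profitable deviation, 4 do not.)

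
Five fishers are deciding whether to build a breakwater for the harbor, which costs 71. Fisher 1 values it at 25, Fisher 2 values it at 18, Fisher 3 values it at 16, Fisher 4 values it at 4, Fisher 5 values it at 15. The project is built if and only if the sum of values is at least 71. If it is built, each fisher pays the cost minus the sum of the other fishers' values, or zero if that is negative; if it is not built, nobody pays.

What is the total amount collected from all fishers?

46

Total value 78 ≥ cost 71, so it is built.
Fisher 1: others sum to 53; max(0, 71 - 53) = 18.
Fisher 2: others sum to 60; max(0, 71 - 60) = 11.
Fisher 3: others sum to 62; max(0, 71 - 62) = 9.
Fisher 4: others sum to 74; max(0, 71 - 74) = 0.
Fisher 5: others sum to 63; max(0, 71 - 63) = 8.
Total collected = 18 + 11 + 9 + 0 + 8 = 46.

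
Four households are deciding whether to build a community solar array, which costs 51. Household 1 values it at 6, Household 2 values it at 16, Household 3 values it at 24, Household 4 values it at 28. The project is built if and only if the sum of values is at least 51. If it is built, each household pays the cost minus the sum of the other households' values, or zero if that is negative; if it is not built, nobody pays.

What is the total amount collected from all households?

Total value 74 ≥ cost 51, so it is built.
Household 1: others sum to 68; max(0, 51 - 68) = 0.
Household 2: others sum to 58; max(0, 51 - 58) = 0.
Household 3: others sum to 50; max(0, 51 - 50) = 1.
Household 4: others sum to 46; max(0, 51 - 46) = 5.
Total collected = 0 + 0 + 1 + 5 = 6.

6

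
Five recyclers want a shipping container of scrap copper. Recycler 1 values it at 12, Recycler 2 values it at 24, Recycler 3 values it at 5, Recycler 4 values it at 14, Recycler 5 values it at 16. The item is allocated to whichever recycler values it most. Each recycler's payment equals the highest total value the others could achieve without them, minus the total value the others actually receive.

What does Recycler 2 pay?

Recycler 2 has the highest value and receives the item.
Without Recycler 2, the item would go to the next-highest value, 16, so the others could achieve 16.
With Recycler 2 present and winning, the others receive nothing, so their total is 0.
Payment = 16 - 0 = 16.

16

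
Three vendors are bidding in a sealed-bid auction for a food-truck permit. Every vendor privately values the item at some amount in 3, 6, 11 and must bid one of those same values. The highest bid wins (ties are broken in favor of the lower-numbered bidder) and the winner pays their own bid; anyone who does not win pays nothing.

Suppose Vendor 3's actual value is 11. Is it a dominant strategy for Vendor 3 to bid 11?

No

Consider the case where Vendor 1 bids 3 and Vendor 2 bids 3.
Truthful bid 11: wins, pays 11, utility 11 - 11 = 0.
Bid 6 instead: wins, pays 6, utility 11 - 6 = 5.
Since 5 > 0, bidding 6 is strictly better here, so truthful bidding is not dominant.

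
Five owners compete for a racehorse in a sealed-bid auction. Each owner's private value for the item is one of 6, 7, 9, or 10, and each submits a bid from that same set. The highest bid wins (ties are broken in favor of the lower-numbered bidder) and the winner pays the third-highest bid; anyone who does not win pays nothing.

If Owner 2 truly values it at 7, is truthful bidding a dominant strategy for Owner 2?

Consider the case where Owner 1 bids 6, Owner 3 bids 6, Owner 4 bids 6 and Owner 5 bids 9.
Truthful bid 7: loses, pays 0, utility 0.
Bid 9 instead: wins, pays 6, utility 7 - 6 = 1.
Since 1 > 0, bidding 9 is strictly better here, so truthful bidding is not dominant.

No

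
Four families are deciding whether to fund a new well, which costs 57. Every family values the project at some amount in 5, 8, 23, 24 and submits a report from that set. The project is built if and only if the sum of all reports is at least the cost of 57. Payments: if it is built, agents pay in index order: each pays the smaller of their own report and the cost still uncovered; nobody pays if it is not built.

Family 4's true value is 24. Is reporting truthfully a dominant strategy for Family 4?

Yes

Check each profile of the others' reports and compare truth against every alternative report.
Others report (23, 23, 23): truth gives 24, best alternative gives 24.
Others report (23, 23, 24): truth gives 24, best alternative gives 24.
Others report (23, 24, 23): truth gives 24, best alternative gives 24.
Others report (23, 24, 24): truth gives 24, best alternative gives 24.
Others report (24, 23, 23): truth gives 24, best alternative gives 24.
Others report (24, 23, 24): truth gives 24, best alternative gives 24.
(Remaining 58 profiles checked similarly; truth is weakly best in each.)
In every case the truthful report is at least as good as any alternative, so it is a dominant strategy.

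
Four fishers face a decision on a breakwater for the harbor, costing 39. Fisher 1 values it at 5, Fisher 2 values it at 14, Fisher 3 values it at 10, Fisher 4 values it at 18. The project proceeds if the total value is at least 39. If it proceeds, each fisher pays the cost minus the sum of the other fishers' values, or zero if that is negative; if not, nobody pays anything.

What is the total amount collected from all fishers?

18

Total value 47 ≥ cost 39, so it is built.
Fisher 1: others sum to 42; max(0, 39 - 42) = 0.
Fisher 2: others sum to 33; max(0, 39 - 33) = 6.
Fisher 3: others sum to 37; max(0, 39 - 37) = 2.
Fisher 4: others sum to 29; max(0, 39 - 29) = 10.
Total collected = 0 + 6 + 2 + 10 = 18.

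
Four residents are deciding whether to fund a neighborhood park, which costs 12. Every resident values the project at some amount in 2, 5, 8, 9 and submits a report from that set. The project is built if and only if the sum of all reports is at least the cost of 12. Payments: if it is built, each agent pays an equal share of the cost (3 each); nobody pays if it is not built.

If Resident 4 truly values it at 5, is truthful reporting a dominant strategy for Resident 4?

Consider the case where Resident 1 reports 2, Resident 2 reports 2 and Resident 3 reports 2.
Truthful report 5: project not built, utility 0.
Report 8 instead: project built, pays 3, utility 5 - 3 = 2.
Since 2 > 0, reporting 8 is strictly better here, so truthful reporting is not dominant.

No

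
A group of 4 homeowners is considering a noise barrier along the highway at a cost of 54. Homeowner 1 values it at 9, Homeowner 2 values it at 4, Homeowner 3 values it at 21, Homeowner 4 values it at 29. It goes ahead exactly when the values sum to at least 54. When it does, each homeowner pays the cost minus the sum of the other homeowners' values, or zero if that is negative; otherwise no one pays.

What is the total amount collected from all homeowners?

Total value 63 ≥ cost 54, so it is built.
Homeowner 1: others sum to 54; max(0, 54 - 54) = 0.
Homeowner 2: others sum to 59; max(0, 54 - 59) = 0.
Homeowner 3: others sum to 42; max(0, 54 - 42) = 12.
Homeowner 4: others sum to 34; max(0, 54 - 34) = 20.
Total collected = 0 + 0 + 12 + 20 = 32.

32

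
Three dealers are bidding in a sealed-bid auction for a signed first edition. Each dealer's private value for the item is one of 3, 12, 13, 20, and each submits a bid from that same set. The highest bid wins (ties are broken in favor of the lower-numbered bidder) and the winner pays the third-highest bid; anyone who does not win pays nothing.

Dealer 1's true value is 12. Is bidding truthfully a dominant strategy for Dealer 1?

No

Consider the case where Dealer 2 bids 3 and Dealer 3 bids 13.
Truthful bid 12: loses, pays 0, utility 0.
Bid 13 instead: wins, pays 3, utility 12 - 3 = 9.
Since 9 > 0, bidding 13 is strictly better here, so truthful bidding is not dominant.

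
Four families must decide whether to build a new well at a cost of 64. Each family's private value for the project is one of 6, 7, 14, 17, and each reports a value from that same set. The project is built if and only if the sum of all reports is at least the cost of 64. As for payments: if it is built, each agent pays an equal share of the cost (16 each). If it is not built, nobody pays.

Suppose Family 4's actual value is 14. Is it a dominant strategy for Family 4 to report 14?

Consider the case where Family 1 reports 17, Family 2 reports 17 and Family 3 reports 17.
Truthful report 14: project built, pays 16, utility 14 - 16 = -2.
Report 6 instead: project not built, utility 0.
Since 0 > -2, reporting 6 is strictly better here, so truthful reporting is not dominant.

No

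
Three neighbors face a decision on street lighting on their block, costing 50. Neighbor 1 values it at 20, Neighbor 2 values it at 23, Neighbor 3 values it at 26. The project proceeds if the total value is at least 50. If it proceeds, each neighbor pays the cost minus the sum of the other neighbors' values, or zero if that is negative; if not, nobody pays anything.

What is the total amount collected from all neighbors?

12

Total value 69 ≥ cost 50, so it is built.
Neighbor 1: others sum to 49; max(0, 50 - 49) = 1.
Neighbor 2: others sum to 46; max(0, 50 - 46) = 4.
Neighbor 3: others sum to 43; max(0, 50 - 43) = 7.
Total collected = 1 + 4 + 7 = 12.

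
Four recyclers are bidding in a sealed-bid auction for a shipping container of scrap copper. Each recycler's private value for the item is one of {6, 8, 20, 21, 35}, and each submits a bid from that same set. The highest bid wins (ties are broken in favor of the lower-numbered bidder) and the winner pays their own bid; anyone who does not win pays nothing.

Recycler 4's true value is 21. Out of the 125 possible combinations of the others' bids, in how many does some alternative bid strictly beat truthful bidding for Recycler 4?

8

Others bid (6, 6, 6): truth gives 0; bid 8 gives 13 > 0. Violating.
Others bid (6, 6, 8): truth gives 0; bid 20 gives 1 > 0. Violating.
Others bid (6, 8, 6): truth gives 0; bid 20 gives 1 > 0. Violating.
Others bid (6, 8, 8): truth gives 0; bid 20 gives 1 > 0. Violating.
Others bid (6, 6, 20): truth gives 0; no alternative beats it.
Others bid (6, 6, 21): truth gives 0; no alternative beats it.
(Checking all 125 profiles: 8 have a profitable deviation, 117 do not.)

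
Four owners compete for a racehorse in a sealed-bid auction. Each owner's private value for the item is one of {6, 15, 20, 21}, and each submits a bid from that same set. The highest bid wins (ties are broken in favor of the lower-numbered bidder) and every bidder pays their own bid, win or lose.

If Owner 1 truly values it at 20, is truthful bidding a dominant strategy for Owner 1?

Consider the case where Owner 2 bids 6, Owner 3 bids 6 and Owner 4 bids 6.
Truthful bid 20: wins, pays 20, utility 20 - 20 = 0.
Bid 6 instead: wins, pays 6, utility 20 - 6 = 14.
Since 14 > 0, bidding 6 is strictly better here, so truthful bidding is not dominant.

No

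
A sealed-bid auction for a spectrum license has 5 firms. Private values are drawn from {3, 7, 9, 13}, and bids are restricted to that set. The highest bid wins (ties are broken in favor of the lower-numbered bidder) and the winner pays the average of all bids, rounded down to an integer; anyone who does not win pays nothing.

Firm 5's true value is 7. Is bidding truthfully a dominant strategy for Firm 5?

No

Consider the case where Firm 1 bids 3, Firm 2 bids 3, Firm 3 bids 3 and Firm 4 bids 7.
Truthful bid 7: loses, pays 0, utility 0.
Bid 9 instead: wins, pays 5, utility 7 - 5 = 2.
Since 2 > 0, bidding 9 is strictly better here, so truthful bidding is not dominant.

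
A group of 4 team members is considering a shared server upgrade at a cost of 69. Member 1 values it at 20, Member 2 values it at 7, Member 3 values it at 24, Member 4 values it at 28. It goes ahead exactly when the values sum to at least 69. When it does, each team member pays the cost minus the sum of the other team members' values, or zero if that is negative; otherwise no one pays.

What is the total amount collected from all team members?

42

Total value 79 ≥ cost 69, so it is built.
Member 1: others sum to 59; max(0, 69 - 59) = 10.
Member 2: others sum to 72; max(0, 69 - 72) = 0.
Member 3: others sum to 55; max(0, 69 - 55) = 14.
Member 4: others sum to 51; max(0, 69 - 51) = 18.
Total collected = 10 + 0 + 14 + 18 = 42.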